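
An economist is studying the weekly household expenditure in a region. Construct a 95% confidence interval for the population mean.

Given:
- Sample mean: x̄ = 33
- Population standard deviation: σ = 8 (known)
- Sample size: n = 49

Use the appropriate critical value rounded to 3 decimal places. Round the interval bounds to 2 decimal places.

The population standard deviation σ is known, so use a z-interval (standard normal critical value).

For 95% confidence, z* = 1.96 (from standard normal table)

Standard error: SE = σ/√n = 8/√49 = 1.142857

Margin of error: E = z* × SE = 1.96 × 1.142857 = 2.2400

Z-interval: x̄ ± E = 33 ± 2.2400 = (30.7600, 35.2400)

Rounded to 2 decimal places:

(30.76, 35.24)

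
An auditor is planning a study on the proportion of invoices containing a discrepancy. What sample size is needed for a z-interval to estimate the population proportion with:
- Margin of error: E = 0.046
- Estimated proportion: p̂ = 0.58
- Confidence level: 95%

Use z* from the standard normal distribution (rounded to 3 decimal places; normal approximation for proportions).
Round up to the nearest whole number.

Using z* for proportion z-interval (normal approximation).

For 95% confidence, z* = 1.96 (from standard normal table)

Sample size formula for proportion z-interval: n = z*²p̂(1-p̂)/E²

n = 1.96² × 0.58 × 0.42 / 0.046²
  = 3.8416 × 0.2436 / 0.002116
  = 442.2560

Round up to the nearest whole number: n = 443

443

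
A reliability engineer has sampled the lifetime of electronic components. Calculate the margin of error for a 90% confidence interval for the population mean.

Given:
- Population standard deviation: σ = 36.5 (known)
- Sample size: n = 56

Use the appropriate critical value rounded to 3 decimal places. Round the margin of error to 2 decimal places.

The population standard deviation σ is known, so use the z-interval margin of error formula.

For 90% confidence, z* = 1.645 (from standard normal table)

Margin of error formula for z-interval: E = z* × σ/√n

E = 1.645 × 36.5/√56
  = 1.645 × 4.877518
  = 8.0235

Rounded to 2 decimal places:

8.02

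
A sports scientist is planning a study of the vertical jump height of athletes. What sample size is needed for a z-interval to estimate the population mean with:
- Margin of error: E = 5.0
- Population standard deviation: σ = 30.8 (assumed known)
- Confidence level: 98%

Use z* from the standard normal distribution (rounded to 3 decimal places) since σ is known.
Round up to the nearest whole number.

Using z* since population σ is known (z-interval formula).

For 98% confidence, z* = 2.326 (from standard normal table)

Sample size formula for z-interval: n = (z*σ/E)²

n = (2.326 × 30.8 / 5.0)²
  = (14.328160)²
  = 205.2962

Round up to the nearest whole number: n = 206

206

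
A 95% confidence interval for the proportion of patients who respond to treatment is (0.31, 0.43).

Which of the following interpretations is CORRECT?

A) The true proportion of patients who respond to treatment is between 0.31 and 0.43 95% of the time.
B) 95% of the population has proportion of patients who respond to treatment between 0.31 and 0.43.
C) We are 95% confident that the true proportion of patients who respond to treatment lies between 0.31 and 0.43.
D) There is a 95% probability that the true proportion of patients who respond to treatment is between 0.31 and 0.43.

A confidence interval represents our confidence in the procedure, not a probability statement about the parameter.

Key concept: If we repeated this sampling process many times and computed a 95% CI each time, about 95% of those intervals would contain the true population parameter.

For this specific interval (0.31, 0.43):
- Midpoint (point estimate): 0.37
- Margin of error: 0.06

The correct interpretation is the one stating confidence that the true parameter lies in the interval — option C.

C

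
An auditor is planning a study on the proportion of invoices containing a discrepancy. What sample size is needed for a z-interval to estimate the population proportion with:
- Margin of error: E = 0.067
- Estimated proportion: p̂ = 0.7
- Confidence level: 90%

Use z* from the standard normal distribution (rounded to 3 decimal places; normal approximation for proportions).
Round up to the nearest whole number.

Using z* for proportion z-interval (normal approximation).

For 90% confidence, z* = 1.645 (from standard normal table)

Sample size formula for proportion z-interval: n = z*²p̂(1-p̂)/E²

n = 1.645² × 0.7 × 0.3 / 0.067²
  = 2.706025 × 0.21 / 0.004489
  = 126.5906

Round up to the nearest whole number: n = 127

127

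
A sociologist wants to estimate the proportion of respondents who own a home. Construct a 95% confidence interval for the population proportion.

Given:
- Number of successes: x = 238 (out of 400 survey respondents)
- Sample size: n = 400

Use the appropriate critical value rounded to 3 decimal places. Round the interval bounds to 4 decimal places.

Sample proportion: p̂ = 238/400 = 0.595000

Check conditions for normal approximation:
  np̂ = 238 ≥ 10 ✓
  n(1-p̂) = 162 ≥ 10 ✓

The sample is large enough, so use a z-interval (normal approximation) for the proportion.

For 95% confidence, z* = 1.96 (from standard normal table)

Standard error: SE = √(p̂(1-p̂)/n) = √(0.595000×0.405000/400) = 0.02454460

Margin of error: E = z* × SE = 1.96 × 0.02454460 = 0.048107

Z-interval: p̂ ± E = 0.595000 ± 0.048107 = (0.546893, 0.643107)

Rounded to 4 decimal places:

(0.5469, 0.6431)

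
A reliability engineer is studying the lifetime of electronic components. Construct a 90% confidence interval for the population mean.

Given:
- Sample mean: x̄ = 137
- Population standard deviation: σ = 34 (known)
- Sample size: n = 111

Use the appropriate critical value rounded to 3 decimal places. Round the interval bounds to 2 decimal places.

The population standard deviation σ is known, so use a z-interval (standard normal critical value).

For 90% confidence, z* = 1.645 (from standard normal table)

Standard error: SE = σ/√n = 34/√111 = 3.227137

Margin of error: E = z* × SE = 1.645 × 3.227137 = 5.3086

Z-interval: x̄ ± E = 137 ± 5.3086 = (131.6914, 142.3086)

Rounded to 2 decimal places:

(131.69, 142.31)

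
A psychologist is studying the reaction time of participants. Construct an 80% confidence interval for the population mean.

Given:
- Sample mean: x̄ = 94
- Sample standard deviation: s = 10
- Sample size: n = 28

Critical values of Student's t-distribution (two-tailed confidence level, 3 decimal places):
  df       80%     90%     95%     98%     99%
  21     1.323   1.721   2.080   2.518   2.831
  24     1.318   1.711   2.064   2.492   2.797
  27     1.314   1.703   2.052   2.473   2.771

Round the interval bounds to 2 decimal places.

The population standard deviation σ is unknown (only the sample standard deviation s is given), so use a t-interval with df = n - 1 = 28 - 1 = 27.

For 80% confidence with df = 27, t* = 1.314 (from t-table)

Standard error: SE = s/√n = 10/√28 = 1.889822

Margin of error: E = t* × SE = 1.314 × 1.889822 = 2.4832

T-interval: x̄ ± E = 94 ± 2.4832 = (91.5168, 96.4832)

Rounded to 2 decimal places:

(91.52, 96.48)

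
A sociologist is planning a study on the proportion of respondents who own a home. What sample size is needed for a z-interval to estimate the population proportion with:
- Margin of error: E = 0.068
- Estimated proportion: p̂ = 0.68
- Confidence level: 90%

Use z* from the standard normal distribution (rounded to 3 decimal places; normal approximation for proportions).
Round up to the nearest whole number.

Using z* for proportion z-interval (normal approximation).

For 90% confidence, z* = 1.645 (from standard normal table)

Sample size formula for proportion z-interval: n = z*²p̂(1-p̂)/E²

n = 1.645² × 0.68 × 0.32 / 0.068²
  = 2.706025 × 0.2176 / 0.004624
  = 127.3424

Round up to the nearest whole number: n = 128

128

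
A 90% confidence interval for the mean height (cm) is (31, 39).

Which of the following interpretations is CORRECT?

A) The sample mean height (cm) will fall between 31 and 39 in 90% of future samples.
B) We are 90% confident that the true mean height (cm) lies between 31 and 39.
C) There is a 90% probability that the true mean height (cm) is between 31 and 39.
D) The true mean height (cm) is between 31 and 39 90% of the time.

A confidence interval represents our confidence in the procedure, not a probability statement about the parameter.

Key concept: If we repeated this sampling process many times and computed a 90% CI each time, about 90% of those intervals would contain the true population parameter.

For this specific interval (31, 39):
- Midpoint (point estimate): 35
- Margin of error: 4

The correct interpretation is the one stating confidence that the true parameter lies in the interval — option B.

B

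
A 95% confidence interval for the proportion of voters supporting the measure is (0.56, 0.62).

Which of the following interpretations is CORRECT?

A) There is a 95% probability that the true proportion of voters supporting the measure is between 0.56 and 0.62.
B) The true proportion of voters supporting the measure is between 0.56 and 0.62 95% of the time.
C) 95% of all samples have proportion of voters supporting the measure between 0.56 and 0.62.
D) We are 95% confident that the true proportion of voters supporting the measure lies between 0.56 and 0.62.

A confidence interval represents our confidence in the procedure, not a probability statement about the parameter.

Key concept: If we repeated this sampling process many times and computed a 95% CI each time, about 95% of those intervals would contain the true population parameter.

For this specific interval (0.56, 0.62):
- Midpoint (point estimate): 0.59
- Margin of error: 0.03

The correct interpretation is the one stating confidence that the true parameter lies in the interval — option D.

D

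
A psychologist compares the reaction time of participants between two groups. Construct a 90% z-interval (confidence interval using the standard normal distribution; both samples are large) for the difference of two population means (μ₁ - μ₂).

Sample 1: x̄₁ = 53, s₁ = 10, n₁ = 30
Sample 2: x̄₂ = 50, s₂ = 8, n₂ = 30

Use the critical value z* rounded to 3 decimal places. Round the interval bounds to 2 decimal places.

Both samples are large (n₁ = 30 ≥ 30, n₂ = 30 ≥ 30), so a z-interval for the difference of means applies.

Point estimate: x̄₁ - x̄₂ = 53 - 50 = 3

Standard error: SE = √(s₁²/n₁ + s₂²/n₂)
= √(10²/30 + 8²/30)
= √(3.333333 + 2.133333)
= 2.338090

For 90% confidence, z* = 1.645 (from standard normal table)
Margin of error: E = z* × SE = 1.645 × 2.338090 = 3.8462

Z-interval: (x̄₁ - x̄₂) ± E = 3 ± 3.8462 = (-0.8462, 6.8462)

Rounded to 2 decimal places:

(-0.85, 6.85)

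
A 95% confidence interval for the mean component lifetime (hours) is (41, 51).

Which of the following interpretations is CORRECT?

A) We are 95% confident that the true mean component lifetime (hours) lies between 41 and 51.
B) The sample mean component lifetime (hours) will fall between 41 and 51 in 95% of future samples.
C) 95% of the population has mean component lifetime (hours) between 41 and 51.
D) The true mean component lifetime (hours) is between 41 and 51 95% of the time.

A confidence interval represents our confidence in the procedure, not a probability statement about the parameter.

Key concept: If we repeated this sampling process many times and computed a 95% CI each time, about 95% of those intervals would contain the true population parameter.

For this specific interval (41, 51):
- Midpoint (point estimate): 46
- Margin of error: 5

The correct interpretation is the one stating confidence that the true parameter lies in the interval — option A.

A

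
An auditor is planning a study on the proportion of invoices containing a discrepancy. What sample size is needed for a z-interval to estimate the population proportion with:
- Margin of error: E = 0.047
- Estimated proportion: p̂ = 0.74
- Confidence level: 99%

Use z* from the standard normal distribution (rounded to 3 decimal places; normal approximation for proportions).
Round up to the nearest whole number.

Using z* for proportion z-interval (normal approximation).

For 99% confidence, z* = 2.576 (from standard normal table)

Sample size formula for proportion z-interval: n = z*²p̂(1-p̂)/E²

n = 2.576² × 0.74 × 0.26 / 0.047²
  = 6.635776 × 0.1924 / 0.002209
  = 577.9644

Round up to the nearest whole number: n = 578

578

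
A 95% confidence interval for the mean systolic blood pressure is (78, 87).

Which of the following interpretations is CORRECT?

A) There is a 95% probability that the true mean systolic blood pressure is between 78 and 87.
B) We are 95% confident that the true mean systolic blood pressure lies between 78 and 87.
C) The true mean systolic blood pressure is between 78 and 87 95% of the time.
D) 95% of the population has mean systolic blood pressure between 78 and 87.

A confidence interval represents our confidence in the procedure, not a probability statement about the parameter.

Key concept: If we repeated this sampling process many times and computed a 95% CI each time, about 95% of those intervals would contain the true population parameter.

For this specific interval (78, 87):
- Midpoint (point estimate): 82.5
- Margin of error: 4.5

The correct interpretation is the one stating confidence that the true parameter lies in the interval — option B.

B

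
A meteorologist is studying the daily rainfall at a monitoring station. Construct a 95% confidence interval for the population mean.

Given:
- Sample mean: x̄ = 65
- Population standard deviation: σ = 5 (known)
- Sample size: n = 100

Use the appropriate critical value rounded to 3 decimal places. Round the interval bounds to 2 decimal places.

The population standard deviation σ is known, so use a z-interval (standard normal critical value).

For 95% confidence, z* = 1.96 (from standard normal table)

Standard error: SE = σ/√n = 5/√100 = 0.500000

Margin of error: E = z* × SE = 1.96 × 0.500000 = 0.9800

Z-interval: x̄ ± E = 65 ± 0.9800 = (64.0200, 65.9800)

Rounded to 2 decimal places:

(64.02, 65.98)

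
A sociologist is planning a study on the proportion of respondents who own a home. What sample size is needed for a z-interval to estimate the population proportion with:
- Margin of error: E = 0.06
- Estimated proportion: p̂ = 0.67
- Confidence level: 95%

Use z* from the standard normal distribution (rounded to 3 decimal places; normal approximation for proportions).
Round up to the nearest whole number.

Using z* for proportion z-interval (normal approximation).

For 95% confidence, z* = 1.96 (from standard normal table)

Sample size formula for proportion z-interval: n = z*²p̂(1-p̂)/E²

n = 1.96² × 0.67 × 0.33 / 0.06²
  = 3.8416 × 0.2211 / 0.0036
  = 235.9383

Round up to the nearest whole number: n = 236

236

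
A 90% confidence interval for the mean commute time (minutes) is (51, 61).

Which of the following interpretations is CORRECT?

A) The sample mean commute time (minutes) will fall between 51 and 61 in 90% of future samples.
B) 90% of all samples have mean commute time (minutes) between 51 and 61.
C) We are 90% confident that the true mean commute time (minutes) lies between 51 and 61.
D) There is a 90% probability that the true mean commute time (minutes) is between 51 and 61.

A confidence interval represents our confidence in the procedure, not a probability statement about the parameter.

Key concept: If we repeated this sampling process many times and computed a 90% CI each time, about 90% of those intervals would contain the true population parameter.

For this specific interval (51, 61):
- Midpoint (point estimate): 56
- Margin of error: 5

The correct interpretation is the one stating confidence that the true parameter lies in the interval — option C.

C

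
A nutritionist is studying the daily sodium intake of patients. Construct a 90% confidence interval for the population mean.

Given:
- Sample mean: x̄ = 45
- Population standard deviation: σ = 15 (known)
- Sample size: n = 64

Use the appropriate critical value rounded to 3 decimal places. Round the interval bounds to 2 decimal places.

The population standard deviation σ is known, so use a z-interval (standard normal critical value).

For 90% confidence, z* = 1.645 (from standard normal table)

Standard error: SE = σ/√n = 15/√64 = 1.875000

Margin of error: E = z* × SE = 1.645 × 1.875000 = 3.0844

Z-interval: x̄ ± E = 45 ± 3.0844 = (41.9156, 48.0844)

Rounded to 2 decimal places:

(41.92, 48.08)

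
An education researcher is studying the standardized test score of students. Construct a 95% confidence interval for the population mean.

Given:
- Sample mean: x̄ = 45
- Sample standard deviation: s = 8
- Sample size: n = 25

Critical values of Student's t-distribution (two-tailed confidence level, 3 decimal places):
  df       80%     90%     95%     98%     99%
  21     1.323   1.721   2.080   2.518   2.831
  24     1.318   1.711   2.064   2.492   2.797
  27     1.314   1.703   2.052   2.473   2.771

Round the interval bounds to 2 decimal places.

The population standard deviation σ is unknown (only the sample standard deviation s is given), so use a t-interval with df = n - 1 = 25 - 1 = 24.

For 95% confidence with df = 24, t* = 2.064 (from t-table)

Standard error: SE = s/√n = 8/√25 = 1.600000

Margin of error: E = t* × SE = 2.064 × 1.600000 = 3.3024

T-interval: x̄ ± E = 45 ± 3.3024 = (41.6976, 48.3024)

Rounded to 2 decimal places:

(41.70, 48.30)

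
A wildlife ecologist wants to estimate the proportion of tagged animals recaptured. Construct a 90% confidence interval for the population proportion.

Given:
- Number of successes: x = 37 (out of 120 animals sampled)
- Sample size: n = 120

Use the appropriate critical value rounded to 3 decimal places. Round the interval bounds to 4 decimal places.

Sample proportion: p̂ = 37/120 = 0.308333

Check conditions for normal approximation:
  np̂ = 37 ≥ 10 ✓
  n(1-p̂) = 83 ≥ 10 ✓

The sample is large enough, so use a z-interval (normal approximation) for the proportion.

For 90% confidence, z* = 1.645 (from standard normal table)

Standard error: SE = √(p̂(1-p̂)/n) = √(0.308333×0.691667/120) = 0.04215684

Margin of error: E = z* × SE = 1.645 × 0.04215684 = 0.069348

Z-interval: p̂ ± E = 0.308333 ± 0.069348 = (0.238985, 0.377681)

Rounded to 4 decimal places:

(0.2390, 0.3777)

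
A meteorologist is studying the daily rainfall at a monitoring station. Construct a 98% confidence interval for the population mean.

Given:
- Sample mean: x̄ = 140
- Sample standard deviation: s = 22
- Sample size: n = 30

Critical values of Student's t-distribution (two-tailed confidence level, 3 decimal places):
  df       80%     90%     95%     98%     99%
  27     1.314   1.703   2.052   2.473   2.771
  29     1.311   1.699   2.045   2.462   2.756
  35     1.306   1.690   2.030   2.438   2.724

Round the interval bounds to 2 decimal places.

The population standard deviation σ is unknown (only the sample standard deviation s is given), so use a t-interval with df = n - 1 = 30 - 1 = 29.

For 98% confidence with df = 29, t* = 2.462 (from t-table)

Standard error: SE = s/√n = 22/√30 = 4.016632

Margin of error: E = t* × SE = 2.462 × 4.016632 = 9.8889

T-interval: x̄ ± E = 140 ± 9.8889 = (130.1111, 149.8889)

Rounded to 2 decimal places:

(130.11, 149.89)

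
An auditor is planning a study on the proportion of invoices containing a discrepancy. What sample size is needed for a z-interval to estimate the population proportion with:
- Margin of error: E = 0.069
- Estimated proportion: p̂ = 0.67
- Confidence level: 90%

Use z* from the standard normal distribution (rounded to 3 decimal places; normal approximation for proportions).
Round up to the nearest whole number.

Using z* for proportion z-interval (normal approximation).

For 90% confidence, z* = 1.645 (from standard normal table)

Sample size formula for proportion z-interval: n = z*²p̂(1-p̂)/E²

n = 1.645² × 0.67 × 0.33 / 0.069²
  = 2.706025 × 0.2211 / 0.004761
  = 125.6673

Round up to the nearest whole number: n = 126

126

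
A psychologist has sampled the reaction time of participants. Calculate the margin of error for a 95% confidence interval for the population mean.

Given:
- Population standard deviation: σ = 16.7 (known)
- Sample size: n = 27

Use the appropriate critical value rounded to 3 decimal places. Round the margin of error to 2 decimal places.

The population standard deviation σ is known, so use the z-interval margin of error formula.

For 95% confidence, z* = 1.96 (from standard normal table)

Margin of error formula for z-interval: E = z* × σ/√n

E = 1.96 × 16.7/√27
  = 1.96 × 3.213916
  = 6.2993

Rounded to 2 decimal places:

6.30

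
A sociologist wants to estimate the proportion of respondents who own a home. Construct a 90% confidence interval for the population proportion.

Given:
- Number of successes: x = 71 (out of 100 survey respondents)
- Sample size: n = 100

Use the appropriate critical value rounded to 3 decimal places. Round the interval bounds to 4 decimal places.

Sample proportion: p̂ = 71/100 = 0.710000

Check conditions for normal approximation:
  np̂ = 71 ≥ 10 ✓
  n(1-p̂) = 29 ≥ 10 ✓

The sample is large enough, so use a z-interval (normal approximation) for the proportion.

For 90% confidence, z* = 1.645 (from standard normal table)

Standard error: SE = √(p̂(1-p̂)/n) = √(0.710000×0.290000/100) = 0.04537621

Margin of error: E = z* × SE = 1.645 × 0.04537621 = 0.074644

Z-interval: p̂ ± E = 0.710000 ± 0.074644 = (0.635356, 0.784644)

Rounded to 4 decimal places:

(0.6354, 0.7846)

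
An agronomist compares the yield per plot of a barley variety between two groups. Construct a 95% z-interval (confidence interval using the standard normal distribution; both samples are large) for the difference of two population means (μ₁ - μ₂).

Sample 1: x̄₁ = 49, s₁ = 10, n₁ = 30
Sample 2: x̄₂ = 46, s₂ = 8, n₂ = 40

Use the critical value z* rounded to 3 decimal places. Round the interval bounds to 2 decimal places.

Both samples are large (n₁ = 30 ≥ 30, n₂ = 40 ≥ 30), so a z-interval for the difference of means applies.

Point estimate: x̄₁ - x̄₂ = 49 - 46 = 3

Standard error: SE = √(s₁²/n₁ + s₂²/n₂)
= √(10²/30 + 8²/40)
= √(3.333333 + 1.600000)
= 2.221111

For 95% confidence, z* = 1.96 (from standard normal table)
Margin of error: E = z* × SE = 1.96 × 2.221111 = 4.3534

Z-interval: (x̄₁ - x̄₂) ± E = 3 ± 4.3534 = (-1.3534, 7.3534)

Rounded to 2 decimal places:

(-1.35, 7.35)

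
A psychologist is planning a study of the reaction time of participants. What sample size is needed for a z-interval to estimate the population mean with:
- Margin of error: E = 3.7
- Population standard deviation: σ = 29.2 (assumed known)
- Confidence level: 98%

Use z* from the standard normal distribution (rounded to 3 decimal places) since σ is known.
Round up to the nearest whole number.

Using z* since population σ is known (z-interval formula).

For 98% confidence, z* = 2.326 (from standard normal table)

Sample size formula for z-interval: n = (z*σ/E)²

n = (2.326 × 29.2 / 3.7)²
  = (18.356541)²
  = 336.9626

Round up to the nearest whole number: n = 337

337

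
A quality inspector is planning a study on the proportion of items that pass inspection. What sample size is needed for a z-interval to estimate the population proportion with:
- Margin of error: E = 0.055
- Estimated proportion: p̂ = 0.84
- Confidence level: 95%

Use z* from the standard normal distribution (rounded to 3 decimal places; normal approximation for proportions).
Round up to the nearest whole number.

Using z* for proportion z-interval (normal approximation).

For 95% confidence, z* = 1.96 (from standard normal table)

Sample size formula for proportion z-interval: n = z*²p̂(1-p̂)/E²

n = 1.96² × 0.84 × 0.16 / 0.055²
  = 3.8416 × 0.1344 / 0.003025
  = 170.6813

Round up to the nearest whole number: n = 171

171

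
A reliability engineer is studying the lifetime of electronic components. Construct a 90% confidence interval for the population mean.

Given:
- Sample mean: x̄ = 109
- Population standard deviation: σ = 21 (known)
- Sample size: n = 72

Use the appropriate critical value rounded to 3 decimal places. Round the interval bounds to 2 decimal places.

The population standard deviation σ is known, so use a z-interval (standard normal critical value).

For 90% confidence, z* = 1.645 (from standard normal table)

Standard error: SE = σ/√n = 21/√72 = 2.474874

Margin of error: E = z* × SE = 1.645 × 2.474874 = 4.0712

Z-interval: x̄ ± E = 109 ± 4.0712 = (104.9288, 113.0712)

Rounded to 2 decimal places:

(104.93, 113.07)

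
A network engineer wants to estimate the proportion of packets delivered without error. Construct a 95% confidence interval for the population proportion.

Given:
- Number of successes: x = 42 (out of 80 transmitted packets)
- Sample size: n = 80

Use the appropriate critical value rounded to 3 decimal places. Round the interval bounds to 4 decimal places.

Sample proportion: p̂ = 42/80 = 0.525000

Check conditions for normal approximation:
  np̂ = 42 ≥ 10 ✓
  n(1-p̂) = 38 ≥ 10 ✓

The sample is large enough, so use a z-interval (normal approximation) for the proportion.

For 95% confidence, z* = 1.96 (from standard normal table)

Standard error: SE = √(p̂(1-p̂)/n) = √(0.525000×0.475000/80) = 0.05583178

Margin of error: E = z* × SE = 1.96 × 0.05583178 = 0.109430

Z-interval: p̂ ± E = 0.525000 ± 0.109430 = (0.415570, 0.634430)

Rounded to 4 decimal places:

(0.4156, 0.6344)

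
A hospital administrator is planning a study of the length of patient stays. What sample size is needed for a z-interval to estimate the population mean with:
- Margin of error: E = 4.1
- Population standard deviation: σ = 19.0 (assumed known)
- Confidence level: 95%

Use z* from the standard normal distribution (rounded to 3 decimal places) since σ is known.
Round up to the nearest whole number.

Using z* since population σ is known (z-interval formula).

For 95% confidence, z* = 1.96 (from standard normal table)

Sample size formula for z-interval: n = (z*σ/E)²

n = (1.96 × 19.0 / 4.1)²
  = (9.082927)²
  = 82.4996

Round up to the nearest whole number: n = 83

83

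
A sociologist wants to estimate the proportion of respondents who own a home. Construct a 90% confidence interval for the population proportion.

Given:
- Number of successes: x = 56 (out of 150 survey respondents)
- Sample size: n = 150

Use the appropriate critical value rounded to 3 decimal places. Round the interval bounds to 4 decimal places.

Sample proportion: p̂ = 56/150 = 0.373333

Check conditions for normal approximation:
  np̂ = 56 ≥ 10 ✓
  n(1-p̂) = 94 ≥ 10 ✓

The sample is large enough, so use a z-interval (normal approximation) for the proportion.

For 90% confidence, z* = 1.645 (from standard normal table)

Standard error: SE = √(p̂(1-p̂)/n) = √(0.373333×0.626667/150) = 0.03949308

Margin of error: E = z* × SE = 1.645 × 0.03949308 = 0.064966

Z-interval: p̂ ± E = 0.373333 ± 0.064966 = (0.308367, 0.438299)

Rounded to 4 decimal places:

(0.3084, 0.4383)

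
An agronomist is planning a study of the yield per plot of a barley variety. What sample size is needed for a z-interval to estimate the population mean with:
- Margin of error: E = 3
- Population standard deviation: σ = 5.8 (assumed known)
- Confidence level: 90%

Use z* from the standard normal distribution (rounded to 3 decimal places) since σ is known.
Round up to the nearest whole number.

Using z* since population σ is known (z-interval formula).

For 90% confidence, z* = 1.645 (from standard normal table)

Sample size formula for z-interval: n = (z*σ/E)²

n = (1.645 × 5.8 / 3)²
  = (3.180333)²
  = 10.1145

Round up to the nearest whole number: n = 11

11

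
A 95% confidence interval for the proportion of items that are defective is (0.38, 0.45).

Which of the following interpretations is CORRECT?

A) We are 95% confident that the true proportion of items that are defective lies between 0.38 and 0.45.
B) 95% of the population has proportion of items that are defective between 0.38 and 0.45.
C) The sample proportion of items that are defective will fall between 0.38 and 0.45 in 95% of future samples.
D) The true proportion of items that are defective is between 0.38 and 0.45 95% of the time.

A confidence interval represents our confidence in the procedure, not a probability statement about the parameter.

Key concept: If we repeated this sampling process many times and computed a 95% CI each time, about 95% of those intervals would contain the true population parameter.

For this specific interval (0.38, 0.45):
- Midpoint (point estimate): 0.415
- Margin of error: 0.035

The correct interpretation is the one stating confidence that the true parameter lies in the interval — option A.

A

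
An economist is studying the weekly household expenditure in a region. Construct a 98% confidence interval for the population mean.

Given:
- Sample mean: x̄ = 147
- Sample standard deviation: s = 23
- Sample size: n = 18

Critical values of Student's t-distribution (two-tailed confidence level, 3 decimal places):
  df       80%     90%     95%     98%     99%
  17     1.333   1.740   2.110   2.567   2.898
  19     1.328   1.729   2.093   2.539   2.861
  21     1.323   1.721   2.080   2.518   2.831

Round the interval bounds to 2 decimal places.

The population standard deviation σ is unknown (only the sample standard deviation s is given), so use a t-interval with df = n - 1 = 18 - 1 = 17.

For 98% confidence with df = 17, t* = 2.567 (from t-table)

Standard error: SE = s/√n = 23/√18 = 5.421152

Margin of error: E = t* × SE = 2.567 × 5.421152 = 13.9161

T-interval: x̄ ± E = 147 ± 13.9161 = (133.0839, 160.9161)

Rounded to 2 decimal places:

(133.08, 160.92)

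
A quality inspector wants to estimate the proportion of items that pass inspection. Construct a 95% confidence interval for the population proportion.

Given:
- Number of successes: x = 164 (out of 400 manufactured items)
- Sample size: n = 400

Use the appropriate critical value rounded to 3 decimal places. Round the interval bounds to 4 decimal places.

Sample proportion: p̂ = 164/400 = 0.410000

Check conditions for normal approximation:
  np̂ = 164 ≥ 10 ✓
  n(1-p̂) = 236 ≥ 10 ✓

The sample is large enough, so use a z-interval (normal approximation) for the proportion.

For 95% confidence, z* = 1.96 (from standard normal table)

Standard error: SE = √(p̂(1-p̂)/n) = √(0.410000×0.590000/400) = 0.02459167

Margin of error: E = z* × SE = 1.96 × 0.02459167 = 0.048200

Z-interval: p̂ ± E = 0.410000 ± 0.048200 = (0.361800, 0.458200)

Rounded to 4 decimal places:

(0.3618, 0.4582)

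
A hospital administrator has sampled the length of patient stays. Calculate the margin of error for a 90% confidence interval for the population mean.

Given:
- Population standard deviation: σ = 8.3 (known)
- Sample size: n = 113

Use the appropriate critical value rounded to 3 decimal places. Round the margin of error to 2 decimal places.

The population standard deviation σ is known, so use the z-interval margin of error formula.

For 90% confidence, z* = 1.645 (from standard normal table)

Margin of error formula for z-interval: E = z* × σ/√n

E = 1.645 × 8.3/√113
  = 1.645 × 0.780798
  = 1.2844

Rounded to 2 decimal places:

1.28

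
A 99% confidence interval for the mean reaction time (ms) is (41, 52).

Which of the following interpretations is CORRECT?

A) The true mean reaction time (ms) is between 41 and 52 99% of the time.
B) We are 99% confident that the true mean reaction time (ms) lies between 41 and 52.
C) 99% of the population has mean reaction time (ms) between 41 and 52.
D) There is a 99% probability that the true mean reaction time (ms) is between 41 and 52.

A confidence interval represents our confidence in the procedure, not a probability statement about the parameter.

Key concept: If we repeated this sampling process many times and computed a 99% CI each time, about 99% of those intervals would contain the true population parameter.

For this specific interval (41, 52):
- Midpoint (point estimate): 46.5
- Margin of error: 5.5

The correct interpretation is the one stating confidence that the true parameter lies in the interval — option B.

B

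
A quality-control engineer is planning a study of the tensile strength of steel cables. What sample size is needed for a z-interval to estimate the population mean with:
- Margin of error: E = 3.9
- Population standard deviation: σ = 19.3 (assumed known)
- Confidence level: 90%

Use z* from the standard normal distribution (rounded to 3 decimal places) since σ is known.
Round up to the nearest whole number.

Using z* since population σ is known (z-interval formula).

For 90% confidence, z* = 1.645 (from standard normal table)

Sample size formula for z-interval: n = (z*σ/E)²

n = (1.645 × 19.3 / 3.9)²
  = (8.140641)²
  = 66.2700

Round up to the nearest whole number: n = 67

67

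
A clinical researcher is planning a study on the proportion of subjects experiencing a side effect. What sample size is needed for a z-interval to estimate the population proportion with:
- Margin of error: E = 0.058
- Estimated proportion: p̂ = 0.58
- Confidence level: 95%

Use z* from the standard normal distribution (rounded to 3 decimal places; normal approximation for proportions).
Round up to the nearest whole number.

Using z* for proportion z-interval (normal approximation).

For 95% confidence, z* = 1.96 (from standard normal table)

Sample size formula for proportion z-interval: n = z*²p̂(1-p̂)/E²

n = 1.96² × 0.58 × 0.42 / 0.058²
  = 3.8416 × 0.2436 / 0.003364
  = 278.1848

Round up to the nearest whole number: n = 279

279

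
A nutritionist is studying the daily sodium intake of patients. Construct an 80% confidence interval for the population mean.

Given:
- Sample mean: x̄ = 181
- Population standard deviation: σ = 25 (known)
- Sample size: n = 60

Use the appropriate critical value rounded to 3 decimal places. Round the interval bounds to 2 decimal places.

The population standard deviation σ is known, so use a z-interval (standard normal critical value).

For 80% confidence, z* = 1.282 (from standard normal table)

Standard error: SE = σ/√n = 25/√60 = 3.227486

Margin of error: E = z* × SE = 1.282 × 3.227486 = 4.1376

Z-interval: x̄ ± E = 181 ± 4.1376 = (176.8624, 185.1376)

Rounded to 2 decimal places:

(176.86, 185.14)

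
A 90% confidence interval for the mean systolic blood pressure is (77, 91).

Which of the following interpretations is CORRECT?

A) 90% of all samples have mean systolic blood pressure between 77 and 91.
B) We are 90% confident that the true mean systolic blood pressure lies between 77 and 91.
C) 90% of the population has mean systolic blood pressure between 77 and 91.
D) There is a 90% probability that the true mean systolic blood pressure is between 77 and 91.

A confidence interval represents our confidence in the procedure, not a probability statement about the parameter.

Key concept: If we repeated this sampling process many times and computed a 90% CI each time, about 90% of those intervals would contain the true population parameter.

For this specific interval (77, 91):
- Midpoint (point estimate): 84
- Margin of error: 7

The correct interpretation is the one stating confidence that the true parameter lies in the interval — option B.

B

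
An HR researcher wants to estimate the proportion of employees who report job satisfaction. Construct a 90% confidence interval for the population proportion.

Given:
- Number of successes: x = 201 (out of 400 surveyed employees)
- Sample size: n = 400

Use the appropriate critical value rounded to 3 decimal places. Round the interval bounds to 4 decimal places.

Sample proportion: p̂ = 201/400 = 0.502500

Check conditions for normal approximation:
  np̂ = 201 ≥ 10 ✓
  n(1-p̂) = 199 ≥ 10 ✓

The sample is large enough, so use a z-interval (normal approximation) for the proportion.

For 90% confidence, z* = 1.645 (from standard normal table)

Standard error: SE = √(p̂(1-p̂)/n) = √(0.502500×0.497500/400) = 0.02499969

Margin of error: E = z* × SE = 1.645 × 0.02499969 = 0.041124

Z-interval: p̂ ± E = 0.502500 ± 0.041124 = (0.461376, 0.543624)

Rounded to 4 decimal places:

(0.4614, 0.5436)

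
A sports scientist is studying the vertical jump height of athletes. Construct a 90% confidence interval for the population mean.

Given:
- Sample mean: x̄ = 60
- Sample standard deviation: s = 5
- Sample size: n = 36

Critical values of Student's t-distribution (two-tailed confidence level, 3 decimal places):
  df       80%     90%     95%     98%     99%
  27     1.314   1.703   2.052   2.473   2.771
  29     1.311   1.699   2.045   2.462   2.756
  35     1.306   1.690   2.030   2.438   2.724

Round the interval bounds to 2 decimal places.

The population standard deviation σ is unknown (only the sample standard deviation s is given), so use a t-interval with df = n - 1 = 36 - 1 = 35.

For 90% confidence with df = 35, t* = 1.690 (from t-table)

Standard error: SE = s/√n = 5/√36 = 0.833333

Margin of error: E = t* × SE = 1.690 × 0.833333 = 1.4083

T-interval: x̄ ± E = 60 ± 1.4083 = (58.5917, 61.4083)

Rounded to 2 decimal places:

(58.59, 61.41)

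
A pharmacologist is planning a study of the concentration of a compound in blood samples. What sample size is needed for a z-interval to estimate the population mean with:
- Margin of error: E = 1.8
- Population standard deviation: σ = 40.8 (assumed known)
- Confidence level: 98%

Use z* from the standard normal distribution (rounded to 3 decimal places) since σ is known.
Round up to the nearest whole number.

Using z* since population σ is known (z-interval formula).

For 98% confidence, z* = 2.326 (from standard normal table)

Sample size formula for z-interval: n = (z*σ/E)²

n = (2.326 × 40.8 / 1.8)²
  = (52.722667)²
  = 2779.6796

Round up to the nearest whole number: n = 2780

2780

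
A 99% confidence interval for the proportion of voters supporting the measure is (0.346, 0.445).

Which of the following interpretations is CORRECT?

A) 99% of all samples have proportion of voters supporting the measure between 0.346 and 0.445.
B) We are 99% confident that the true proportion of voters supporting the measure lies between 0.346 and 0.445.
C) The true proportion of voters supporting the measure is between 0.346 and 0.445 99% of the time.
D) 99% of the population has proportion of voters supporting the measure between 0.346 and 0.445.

A confidence interval represents our confidence in the procedure, not a probability statement about the parameter.

Key concept: If we repeated this sampling process many times and computed a 99% CI each time, about 99% of those intervals would contain the true population parameter.

For this specific interval (0.346, 0.445):
- Midpoint (point estimate): 0.3955
- Margin of error: 0.0495

The correct interpretation is the one stating confidence that the true parameter lies in the interval — option B.

B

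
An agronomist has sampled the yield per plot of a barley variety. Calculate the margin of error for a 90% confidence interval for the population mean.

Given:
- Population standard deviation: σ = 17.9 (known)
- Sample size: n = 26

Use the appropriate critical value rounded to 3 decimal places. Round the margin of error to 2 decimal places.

The population standard deviation σ is known, so use the z-interval margin of error formula.

For 90% confidence, z* = 1.645 (from standard normal table)

Margin of error formula for z-interval: E = z* × σ/√n

E = 1.645 × 17.9/√26
  = 1.645 × 3.510479
  = 5.7747

Rounded to 2 decimal places:

5.77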